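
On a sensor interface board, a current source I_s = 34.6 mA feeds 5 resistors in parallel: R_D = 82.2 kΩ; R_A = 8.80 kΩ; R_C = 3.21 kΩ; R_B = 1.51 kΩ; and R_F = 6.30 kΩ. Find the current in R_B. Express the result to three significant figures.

Total conductance ΣG = 1/82.2 + 1/8.80 + 1/3.21 + 1/1.51 + 1/6.30 = 1.258 (units of 1/kΩ).
By the current-divider rule, I = I_s · G_k/ΣG = 34.6 × 0.5263 = 18.21 mA.

I ≈ 18.2 mA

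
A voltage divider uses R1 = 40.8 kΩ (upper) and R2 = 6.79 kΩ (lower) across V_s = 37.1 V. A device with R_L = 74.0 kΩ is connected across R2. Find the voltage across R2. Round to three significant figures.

First combine the lower leg with the load: R2 ‖ R_L = 6.219 kΩ.
Then V_out = V_s · R2'/(R1 + R2') = 37.1 × 6.219/47.02 = 4.907 V.

V_out ≈ 4.91 V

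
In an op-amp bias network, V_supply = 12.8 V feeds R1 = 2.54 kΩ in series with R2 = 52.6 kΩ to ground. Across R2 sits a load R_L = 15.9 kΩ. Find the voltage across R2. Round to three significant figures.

V_out ≈ 10.6 V

R2 ‖ R_L = (52.6 × 15.9)/(52.6 + 15.9) = 12.21 kΩ.
Voltage divider with the loaded lower leg: V_out = 12.8 × 12.21/(2.54 + 12.21) = 12.8 × 0.8278 = 10.60 V.
(Unloaded it would be 12.2 V; the load pulls it down.)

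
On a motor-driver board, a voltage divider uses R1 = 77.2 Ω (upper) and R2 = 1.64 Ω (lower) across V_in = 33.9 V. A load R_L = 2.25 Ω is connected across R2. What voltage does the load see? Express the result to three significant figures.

First combine the lower leg with the load: R2 ‖ R_L = 0.9486 Ω.
Now apply the divider: V_out = 33.9 × 0.01214 = 0.4115 V.
(Unloaded it would be 0.705 V; the load pulls it down.)

V_out ≈ 0.411 V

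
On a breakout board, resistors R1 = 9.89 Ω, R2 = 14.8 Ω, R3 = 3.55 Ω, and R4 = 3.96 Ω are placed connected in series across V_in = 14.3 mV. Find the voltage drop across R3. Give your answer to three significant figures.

Series total: ΣR = 9.89 + 14.8 + 3.55 + 3.96 = 32.20 Ω.
By the voltage-divider rule, V = 14.3 × 3.550/32.20 = 1.577 mV.

V ≈ 1.58 mV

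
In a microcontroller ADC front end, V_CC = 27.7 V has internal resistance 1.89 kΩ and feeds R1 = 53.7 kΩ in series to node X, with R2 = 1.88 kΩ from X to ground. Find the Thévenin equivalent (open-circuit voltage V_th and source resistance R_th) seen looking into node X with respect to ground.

R1' = 1.89 + 53.7 = 55.59 kΩ (source resistance + R1).
With X open, the divider is unloaded: V_th = 27.7 × 1.88/57.47 = 0.9061 V.
With V_CC suppressed (replaced by a short), R_th = R1' ‖ R2 = (55.59 × 1.88)/(55.59 + 1.88) = 1.819 kΩ.

V_th ≈ 0.906 V, R_th ≈ 1.82 kΩ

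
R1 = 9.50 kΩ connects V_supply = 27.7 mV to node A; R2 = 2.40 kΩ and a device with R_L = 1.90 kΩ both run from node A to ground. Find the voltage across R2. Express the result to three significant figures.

V_out ≈ 2.78 mV

The load sits in parallel with R2, giving an effective lower resistance R2' = R2·R_L/(R2+R_L) = 1.060 kΩ.
Then V_out = V_supply · R2'/(R1 + R2') = 27.7 × 1.060/10.56 = 2.782 mV.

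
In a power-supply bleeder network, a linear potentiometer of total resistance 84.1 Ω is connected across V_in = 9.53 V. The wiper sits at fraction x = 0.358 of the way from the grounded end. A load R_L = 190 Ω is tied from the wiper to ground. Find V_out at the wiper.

V_out ≈ 3.10 V

Split the track: R_lower = x·R_p = 30.11 Ω, R_upper = (1−x)·R_p = 53.99 Ω.
Lower segment in parallel with the load: 30.11 ‖ 190 = 25.99 Ω.
V_out = 9.53 × 25.99/(53.99 + 25.99) = 3.097 V.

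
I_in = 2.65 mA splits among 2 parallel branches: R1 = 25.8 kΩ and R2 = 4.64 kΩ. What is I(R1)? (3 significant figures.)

For two parallel branches, I_k = I_in · (other R)/(sum of R).
So I = 2.65 × 4.64/30.44 = 0.4039 mA.

I ≈ 0.404 mA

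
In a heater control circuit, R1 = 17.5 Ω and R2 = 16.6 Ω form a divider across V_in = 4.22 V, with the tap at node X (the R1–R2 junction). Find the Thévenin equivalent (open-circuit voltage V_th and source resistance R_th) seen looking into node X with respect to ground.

V_th ≈ 2.05 V, R_th ≈ 8.52 Ω

With X open, the divider is unloaded: V_th = 4.22 × 16.6/34.10 = 2.054 V.
Zeroing V_in shorts the top of R1 to ground, so R_th = R1 ‖ R2 = 8.519 Ω.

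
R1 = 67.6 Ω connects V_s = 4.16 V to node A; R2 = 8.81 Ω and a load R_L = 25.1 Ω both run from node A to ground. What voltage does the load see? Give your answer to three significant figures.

R2 ‖ R_L = (8.81 × 25.1)/(8.81 + 25.1) = 6.521 Ω.
Then V_out = V_s · R2'/(R1 + R2') = 4.16 × 6.521/74.12 = 0.3660 V.

V_out ≈ 0.366 V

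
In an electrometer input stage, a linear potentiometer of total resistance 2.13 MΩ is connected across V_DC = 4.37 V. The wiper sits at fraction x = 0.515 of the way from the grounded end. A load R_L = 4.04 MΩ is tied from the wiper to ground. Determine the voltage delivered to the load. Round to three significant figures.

V_out ≈ 1.99 V

Lower segment x·R_p = 1.097 MΩ; upper segment (1−x)·R_p = 1.033 MΩ.
(x·R_p) ‖ R_L = 0.8627 MΩ.
Then V_out = V_DC · 0.8627/(1.033 + 0.8627) = 1.989 V.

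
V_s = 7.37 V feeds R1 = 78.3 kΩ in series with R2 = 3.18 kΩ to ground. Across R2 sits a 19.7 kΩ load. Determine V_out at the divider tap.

V_out ≈ 0.249 V

The load sits in parallel with R2, giving an effective lower resistance R2' = R2·R_L/(R2+R_L) = 2.738 kΩ.
Now apply the divider: V_out = 7.37 × 0.03379 = 0.2490 V.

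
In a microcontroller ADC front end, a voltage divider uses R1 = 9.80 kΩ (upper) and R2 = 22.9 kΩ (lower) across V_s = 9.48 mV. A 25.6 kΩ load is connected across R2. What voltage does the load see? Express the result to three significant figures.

R2 ‖ R_L = (22.9 × 25.6)/(22.9 + 25.6) = 12.09 kΩ.
Now apply the divider: V_out = 9.48 × 0.5523 = 5.235 mV.
(Unloaded it would be 6.64 mV; the load pulls it down.)

V_out ≈ 5.24 mV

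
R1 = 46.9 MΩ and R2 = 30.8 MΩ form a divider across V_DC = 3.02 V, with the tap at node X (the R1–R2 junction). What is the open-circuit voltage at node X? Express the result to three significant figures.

V_th ≈ 1.20 V

Open-circuit (no load on X): V_th = V_DC · R2/(R1 + R2) = 3.02 × 30.8/(46.90 + 30.8) = 1.197 V.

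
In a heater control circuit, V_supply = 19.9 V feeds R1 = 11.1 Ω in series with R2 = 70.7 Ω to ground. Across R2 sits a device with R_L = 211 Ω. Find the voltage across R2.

V_out ≈ 16.5 V

R2 ‖ R_L = (70.7 × 211)/(70.7 + 211) = 52.96 Ω.
Now apply the divider: V_out = 19.9 × 0.8267 = 16.45 V.
(Unloaded it would be 17.2 V; the load pulls it down.)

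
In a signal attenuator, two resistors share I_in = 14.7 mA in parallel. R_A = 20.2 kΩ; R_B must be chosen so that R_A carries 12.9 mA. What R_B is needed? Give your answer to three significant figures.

The fraction through R_A equals R_B/(R_A+R_B).
12.9/14.7 = R_B/(R_A + R_B) → R_B = R_A · (0.8776)/(1 − 0.8776) = 20.2 × 7.167 = 144.8 kΩ.

R_B ≈ 145 kΩ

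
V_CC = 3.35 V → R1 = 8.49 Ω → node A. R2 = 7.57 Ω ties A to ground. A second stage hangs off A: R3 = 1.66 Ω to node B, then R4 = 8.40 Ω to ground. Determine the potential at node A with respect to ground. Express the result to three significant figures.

Node A sees R2 in parallel with the series input of stage 2, R3 + R4 = 10.06 Ω.
R2 ‖ (R3+R4) = 4.320 Ω.
So V_A = 3.35 × 0.3372 = 1.130 V.

V_A ≈ 1.13 V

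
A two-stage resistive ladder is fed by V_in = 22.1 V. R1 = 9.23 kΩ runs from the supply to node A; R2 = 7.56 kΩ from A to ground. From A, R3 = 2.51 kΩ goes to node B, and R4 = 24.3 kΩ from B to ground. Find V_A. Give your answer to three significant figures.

Node A sees R2 in parallel with the series input of stage 2, R3 + R4 = 26.81 kΩ.
Effective lower resistance at A: R2 ‖ 26.81 = 5.897 kΩ.
First divider: V_A = V_in · 5.897/(9.23 + 5.897) = 8.615 V.

V_A ≈ 8.62 V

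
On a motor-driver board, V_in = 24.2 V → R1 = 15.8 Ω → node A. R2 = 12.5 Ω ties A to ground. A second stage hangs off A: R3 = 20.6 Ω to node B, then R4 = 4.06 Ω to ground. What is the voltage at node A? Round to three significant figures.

Node A sees R2 in parallel with the series input of stage 2, R3 + R4 = 24.66 Ω.
R2 ‖ (R3+R4) = 8.295 Ω.
V_A = 24.2 × 8.295/(15.8 + 8.295) = 8.331 V.

V_A ≈ 8.33 V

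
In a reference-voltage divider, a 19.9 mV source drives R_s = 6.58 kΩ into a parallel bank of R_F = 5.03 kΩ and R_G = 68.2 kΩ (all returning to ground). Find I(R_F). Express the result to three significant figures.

I ≈ 1.65 µA

Equivalent of the parallel group: R_p = 4.685 kΩ.
V_A by voltage divider: V_A = 19.9 × 4.685/(6.58 + 4.685) = 8.276 mV.
Branch current I = V_A/R_F = 8.276/5.03 = 1.645 µA.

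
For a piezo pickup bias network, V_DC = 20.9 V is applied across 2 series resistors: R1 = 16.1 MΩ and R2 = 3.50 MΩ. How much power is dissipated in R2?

ΣR = 19.60 MΩ → I = 20.9/19.60 = 1.066 µA.
P = I²R = 1.137 × 3.50 = 3.980 µW.

P ≈ 3.98 µW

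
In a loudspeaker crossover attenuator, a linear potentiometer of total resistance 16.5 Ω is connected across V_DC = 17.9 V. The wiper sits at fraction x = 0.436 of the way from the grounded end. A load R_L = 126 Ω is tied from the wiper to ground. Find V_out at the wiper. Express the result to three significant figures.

The pot divides into 9.306 Ω above the wiper and 7.194 Ω below.
(x·R_p) ‖ R_L = 6.805 Ω.
Then V_out = V_DC · 6.805/(9.306 + 6.805) = 7.561 V.

V_out ≈ 7.56 V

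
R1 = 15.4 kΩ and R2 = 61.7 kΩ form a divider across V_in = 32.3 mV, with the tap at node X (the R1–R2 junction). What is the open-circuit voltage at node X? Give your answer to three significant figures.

V_th is the unloaded tap voltage: V_in · R2/(R1+R2) = 32.3 × 0.8003 = 25.85 mV.

V_th ≈ 25.8 mV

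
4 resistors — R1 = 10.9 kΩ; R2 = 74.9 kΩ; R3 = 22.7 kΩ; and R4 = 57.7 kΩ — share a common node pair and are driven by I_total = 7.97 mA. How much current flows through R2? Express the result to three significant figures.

Total conductance ΣG = 1/10.9 + 1/74.9 + 1/22.7 + 1/57.7 = 0.1665 (units of 1/kΩ).
By the current-divider rule, I = I_total · G_k/ΣG = 7.97 × 0.08020 = 0.6392 mA.

I ≈ 0.639 mA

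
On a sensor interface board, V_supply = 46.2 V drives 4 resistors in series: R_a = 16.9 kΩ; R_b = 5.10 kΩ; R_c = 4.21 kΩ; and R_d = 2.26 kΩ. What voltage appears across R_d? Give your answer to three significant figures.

Series total: ΣR = 16.9 + 5.10 + 4.21 + 2.26 = 28.47 kΩ.
V = V_supply · R/ΣR = 46.2 × 0.07938 = 3.667 V.

V ≈ 3.67 V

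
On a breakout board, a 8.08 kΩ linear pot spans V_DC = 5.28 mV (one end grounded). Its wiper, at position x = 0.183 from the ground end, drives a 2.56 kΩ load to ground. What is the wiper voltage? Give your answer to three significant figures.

Lower segment x·R_p = 1.479 kΩ; upper segment (1−x)·R_p = 6.601 kΩ.
(x·R_p) ‖ R_L = 0.9373 kΩ.
Then V_out = V_DC · 0.9373/(6.601 + 0.9373) = 0.6565 mV.

V_out ≈ 0.656 mV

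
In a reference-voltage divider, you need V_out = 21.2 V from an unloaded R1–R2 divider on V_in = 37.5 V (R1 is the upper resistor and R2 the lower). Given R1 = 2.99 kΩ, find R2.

Required fraction k = V_out/V_in = 0.5653.
R2 = R1 · 0.5653/(1 − 0.5653) = 3.889 kΩ.

R2 ≈ 3.89 kΩ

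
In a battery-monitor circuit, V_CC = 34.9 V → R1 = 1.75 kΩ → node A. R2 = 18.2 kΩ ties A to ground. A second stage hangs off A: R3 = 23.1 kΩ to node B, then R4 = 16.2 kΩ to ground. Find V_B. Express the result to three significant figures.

V_B ≈ 12.6 V

The second stage (R3 + R4 = 39.30 kΩ) loads node A in parallel with R2.
R2 ‖ (R3+R4) = 12.44 kΩ.
So V_A = 34.9 × 0.8767 = 30.60 V.
V_B = V_A × 0.4122 = 12.61 V.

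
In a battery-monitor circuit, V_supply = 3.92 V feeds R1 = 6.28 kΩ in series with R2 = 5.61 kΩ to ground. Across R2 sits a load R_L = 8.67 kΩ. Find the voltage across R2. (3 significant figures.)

V_out ≈ 1.38 V

First combine the lower leg with the load: R2 ‖ R_L = 3.406 kΩ.
Then V_out = V_supply · R2'/(R1 + R2') = 3.92 × 3.406/9.686 = 1.378 V.
(Unloaded it would be 1.85 V; the load pulls it down.)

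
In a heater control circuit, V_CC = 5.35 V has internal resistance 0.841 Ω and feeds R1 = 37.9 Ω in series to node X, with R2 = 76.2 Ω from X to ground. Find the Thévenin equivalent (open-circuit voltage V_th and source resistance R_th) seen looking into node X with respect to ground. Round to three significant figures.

V_th ≈ 3.55 V, R_th ≈ 25.7 Ω

R1' = 0.841 + 37.9 = 38.74 Ω (source resistance + R1).
Open-circuit (no load on X): V_th = V_CC · R2/(R1' + R2) = 5.35 × 76.2/(38.74 + 76.2) = 3.547 V.
Looking into X with the source shorted: R_th = R1'·R2/(R1'+R2) = 38.74 × 76.2/114.9 = 25.68 Ω.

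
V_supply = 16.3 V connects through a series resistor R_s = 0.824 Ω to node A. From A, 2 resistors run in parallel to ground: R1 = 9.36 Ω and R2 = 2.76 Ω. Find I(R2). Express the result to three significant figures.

Parallel bank: R_p = 1/(1/9.36 + 1/2.76) = 2.131 Ω.
Node voltage V_A = V_supply · R_p/(R_s + R_p) = 16.3 × 0.7212 = 11.76 V.
Branch current I = V_A/R2 = 11.76/2.76 = 4.259 A.

I ≈ 4.26 A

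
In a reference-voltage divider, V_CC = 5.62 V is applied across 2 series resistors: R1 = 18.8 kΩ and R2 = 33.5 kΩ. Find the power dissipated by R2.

ΣR = 52.30 kΩ → I = 5.62/52.30 = 0.1075 mA.
P = I²R = 0.01155 × 33.5 = 0.3868 mW.

P ≈ 0.387 mW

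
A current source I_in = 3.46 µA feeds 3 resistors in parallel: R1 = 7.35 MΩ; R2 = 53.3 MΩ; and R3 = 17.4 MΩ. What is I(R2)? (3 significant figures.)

I ≈ 0.306 µA

Total conductance ΣG = 1/7.35 + 1/53.3 + 1/17.4 = 0.2123 (units of 1/MΩ).
Current divider: I(R2) = I_in · G_k/ΣG = 3.46 × (0.01876/0.2123) = 3.46 × 0.08838 = 0.3058 µA.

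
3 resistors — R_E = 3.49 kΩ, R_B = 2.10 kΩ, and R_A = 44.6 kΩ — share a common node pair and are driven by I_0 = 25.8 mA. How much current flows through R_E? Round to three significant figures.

ΣG = 1/3.49 + 1/2.10 + 1/44.6 = 0.7851.
R_E takes the fraction G_k/ΣG = 0.2865/0.7851 = 0.3649, so I = 25.8 × 0.3649 = 9.416 mA.

I ≈ 9.42 mA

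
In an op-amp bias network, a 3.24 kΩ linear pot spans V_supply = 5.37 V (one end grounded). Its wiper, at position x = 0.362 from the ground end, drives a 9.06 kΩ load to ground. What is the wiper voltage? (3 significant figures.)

Split the track: R_lower = x·R_p = 1.173 kΩ, R_upper = (1−x)·R_p = 2.067 kΩ.
R_L loads the lower segment: effective lower R = 1.038 kΩ.
Then V_out = V_supply · 1.038/(2.067 + 1.038) = 1.796 V.

V_out ≈ 1.80 V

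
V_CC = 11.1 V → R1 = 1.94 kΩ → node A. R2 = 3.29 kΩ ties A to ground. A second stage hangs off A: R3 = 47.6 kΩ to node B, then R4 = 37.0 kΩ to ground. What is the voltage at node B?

V_B ≈ 3.01 V

Node A sees R2 in parallel with the series input of stage 2, R3 + R4 = 84.60 kΩ.
Effective lower resistance at A: R2 ‖ 84.60 = 3.167 kΩ.
V_A = 11.1 × 3.167/(1.94 + 3.167) = 6.883 V.
Stage 2 is unloaded, so V_B = V_A · R4/(R3+R4) = 6.883 × 37.0/84.60 = 3.010 V.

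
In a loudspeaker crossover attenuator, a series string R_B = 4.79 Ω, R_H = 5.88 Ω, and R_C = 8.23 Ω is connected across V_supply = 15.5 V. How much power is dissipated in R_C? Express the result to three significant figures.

ΣR = 18.90 Ω → I = 15.5/18.90 = 0.8201 A.
V(R_C) = I·R = 6.749 V; P = V·I = 6.749 × 0.8201 = 5.535 W.

P ≈ 5.54 W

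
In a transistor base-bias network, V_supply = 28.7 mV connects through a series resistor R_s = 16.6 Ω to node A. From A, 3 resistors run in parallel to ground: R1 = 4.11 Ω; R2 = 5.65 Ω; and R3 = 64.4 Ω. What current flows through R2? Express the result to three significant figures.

Equivalent of the parallel group: R_p = 2.294 Ω.
Node voltage V_A = V_supply · R_p/(R_s + R_p) = 28.7 × 0.1214 = 3.485 mV.
I(R2) = V_A / R2 = 3.485/5.65 = 0.6169 mA.
(Check via current divider: I_total = 1.519 mA; share G_k/ΣG = 0.4061 → same result.)

I ≈ 0.617 mA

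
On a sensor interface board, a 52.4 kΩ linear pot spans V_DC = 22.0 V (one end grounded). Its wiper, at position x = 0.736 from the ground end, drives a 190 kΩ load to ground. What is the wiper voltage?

The pot divides into 13.83 kΩ above the wiper and 38.57 kΩ below.
Lower segment in parallel with the load: 38.57 ‖ 190 = 32.06 kΩ.
Then V_out = V_DC · 32.06/(13.83 + 32.06) = 15.37 V.
(Unloaded: V_out = x·V_DC = 16.2 V.)

V_out ≈ 15.4 V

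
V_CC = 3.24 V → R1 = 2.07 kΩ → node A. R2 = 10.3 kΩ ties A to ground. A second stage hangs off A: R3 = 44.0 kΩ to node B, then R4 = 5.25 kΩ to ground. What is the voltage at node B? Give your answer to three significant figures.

V_B ≈ 0.278 V

Looking into the second stage from A: R3 + R4 = 49.25 kΩ appears in parallel with R2.
Effective lower resistance at A: R2 ‖ 49.25 = 8.518 kΩ.
So V_A = 3.24 × 0.8045 = 2.607 V.
Then the unloaded second divider: V_B = V_A × R4/(R3+R4) = 2.607 × 0.1066 = 0.2779 V.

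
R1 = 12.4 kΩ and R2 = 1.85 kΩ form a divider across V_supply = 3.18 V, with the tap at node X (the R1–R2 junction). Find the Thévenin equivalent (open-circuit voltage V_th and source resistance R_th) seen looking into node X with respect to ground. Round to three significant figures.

With X open, the divider is unloaded: V_th = 3.18 × 1.85/14.25 = 0.4128 V.
With V_supply suppressed (replaced by a short), R_th = R1 ‖ R2 = (12.40 × 1.85)/(12.40 + 1.85) = 1.610 kΩ.

V_th ≈ 0.413 V, R_th ≈ 1.61 kΩ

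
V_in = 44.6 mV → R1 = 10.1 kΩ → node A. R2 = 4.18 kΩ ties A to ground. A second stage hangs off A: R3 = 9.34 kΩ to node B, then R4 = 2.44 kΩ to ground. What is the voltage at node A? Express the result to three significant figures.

V_A ≈ 10.4 mV

The second stage (R3 + R4 = 11.78 kΩ) loads node A in parallel with R2.
R2 ‖ (R3+R4) = 3.085 kΩ.
First divider: V_A = V_in · 3.085/(10.1 + 3.085) = 10.44 mV.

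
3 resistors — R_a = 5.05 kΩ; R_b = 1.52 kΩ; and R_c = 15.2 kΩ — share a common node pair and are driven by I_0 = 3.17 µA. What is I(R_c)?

Total conductance ΣG = 1/5.05 + 1/1.52 + 1/15.2 = 0.9217 (units of 1/kΩ).
Current divider: I(R_c) = I_0 · G_k/ΣG = 3.17 × (0.06579/0.9217) = 3.17 × 0.07138 = 0.2263 µA.

I ≈ 0.226 µA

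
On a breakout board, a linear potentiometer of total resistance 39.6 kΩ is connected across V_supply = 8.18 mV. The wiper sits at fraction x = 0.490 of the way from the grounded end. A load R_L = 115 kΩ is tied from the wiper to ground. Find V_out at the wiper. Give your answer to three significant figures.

V_out ≈ 3.69 mV

Lower segment x·R_p = 19.40 kΩ; upper segment (1−x)·R_p = 20.20 kΩ.
R_L loads the lower segment: effective lower R = 16.60 kΩ.
Then V_out = V_supply · 16.60/(20.20 + 16.60) = 3.691 mV.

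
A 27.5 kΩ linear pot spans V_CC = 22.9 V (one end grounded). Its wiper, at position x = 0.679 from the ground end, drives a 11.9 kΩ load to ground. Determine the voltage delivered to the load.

V_out ≈ 10.3 V

Split the track: R_lower = x·R_p = 18.67 kΩ, R_upper = (1−x)·R_p = 8.827 kΩ.
(x·R_p) ‖ R_L = 7.268 kΩ.
V_out = 22.9 × 7.268/(8.827 + 7.268) = 10.34 V.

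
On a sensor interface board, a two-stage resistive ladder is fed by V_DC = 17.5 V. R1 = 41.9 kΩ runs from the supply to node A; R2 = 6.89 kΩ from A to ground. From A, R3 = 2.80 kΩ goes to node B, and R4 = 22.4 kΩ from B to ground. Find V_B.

The second stage (R3 + R4 = 25.20 kΩ) loads node A in parallel with R2.
R2 ‖ (R3+R4) = 5.411 kΩ.
V_A = 17.5 × 5.411/(41.9 + 5.411) = 2.001 V.
Stage 2 is unloaded, so V_B = V_A · R4/(R3+R4) = 2.001 × 22.4/25.20 = 1.779 V.

V_B ≈ 1.78 V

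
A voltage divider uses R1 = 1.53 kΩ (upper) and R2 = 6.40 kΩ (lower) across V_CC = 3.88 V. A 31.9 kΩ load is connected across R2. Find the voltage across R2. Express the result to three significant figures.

First combine the lower leg with the load: R2 ‖ R_L = 5.331 kΩ.
Voltage divider with the loaded lower leg: V_out = 3.88 × 5.331/(1.53 + 5.331) = 3.88 × 0.7770 = 3.015 V.

V_out ≈ 3.01 V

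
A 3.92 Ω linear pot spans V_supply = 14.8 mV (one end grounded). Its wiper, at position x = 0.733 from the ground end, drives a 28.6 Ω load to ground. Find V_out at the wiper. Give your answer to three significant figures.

V_out ≈ 10.6 mV

Split the track: R_lower = x·R_p = 2.873 Ω, R_upper = (1−x)·R_p = 1.047 Ω.
Lower segment in parallel with the load: 2.873 ‖ 28.6 = 2.611 Ω.
V_out = 14.8 × 2.611/(1.047 + 2.611) = 10.56 mV.
(Unloaded: V_out = x·V_supply = 10.8 mV.)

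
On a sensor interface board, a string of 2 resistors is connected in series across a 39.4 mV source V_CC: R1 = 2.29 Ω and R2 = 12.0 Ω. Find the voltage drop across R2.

V ≈ 33.1 mV

Series total: ΣR = 2.29 + 12.0 = 14.29 Ω.
V = V_CC · R/ΣR = 39.4 × 0.8397 = 33.09 mV.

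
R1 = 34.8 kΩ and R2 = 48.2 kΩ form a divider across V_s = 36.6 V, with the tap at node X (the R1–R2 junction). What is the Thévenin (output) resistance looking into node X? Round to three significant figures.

With V_s suppressed (replaced by a short), R_th = R1 ‖ R2 = (34.80 × 48.2)/(34.80 + 48.2) = 20.21 kΩ.

R_th ≈ 20.2 kΩ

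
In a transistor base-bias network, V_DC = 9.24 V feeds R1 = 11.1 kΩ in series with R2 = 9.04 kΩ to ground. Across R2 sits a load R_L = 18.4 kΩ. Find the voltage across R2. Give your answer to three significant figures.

First combine the lower leg with the load: R2 ‖ R_L = 6.062 kΩ.
Then V_out = V_DC · R2'/(R1 + R2') = 9.24 × 6.062/17.16 = 3.264 V.
(Unloaded it would be 4.15 V; the load pulls it down.)

V_out ≈ 3.26 V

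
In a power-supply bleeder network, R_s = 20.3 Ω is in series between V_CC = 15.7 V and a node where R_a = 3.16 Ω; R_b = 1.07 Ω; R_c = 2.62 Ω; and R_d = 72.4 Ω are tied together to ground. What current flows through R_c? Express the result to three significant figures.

Parallel bank: R_p = 1/(1/3.16 + 1/1.07 + 1/2.62 + 1/72.4) = 0.6073 Ω.
Node voltage V_A = V_CC · R_p/(R_s + R_p) = 15.7 × 0.02905 = 0.4561 V.
I(R_c) = V_A / R_c = 0.4561/2.62 = 0.1741 A.

I ≈ 0.174 A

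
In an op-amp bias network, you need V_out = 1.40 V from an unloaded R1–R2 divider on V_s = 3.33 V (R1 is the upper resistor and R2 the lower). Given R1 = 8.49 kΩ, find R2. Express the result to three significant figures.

R2 ≈ 6.16 kΩ

V_out/V_s = R2/(R1+R2) = 0.4204.
Rearranging, R2 = R1·k/(1−k) = 8.49 × 0.7254 = 6.159 kΩ.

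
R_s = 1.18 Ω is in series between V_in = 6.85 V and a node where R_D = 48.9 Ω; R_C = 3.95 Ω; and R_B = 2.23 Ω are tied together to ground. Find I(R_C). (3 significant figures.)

Combine the parallel branches: R_p = (1/48.9 + 1/3.95 + 1/2.23)⁻¹ = 1.385 Ω.
V_A = 6.85 × 1.385/2.565 = 3.699 V.
Branch current I = V_A/R_C = 3.699/3.95 = 0.9364 A.

I ≈ 0.936 A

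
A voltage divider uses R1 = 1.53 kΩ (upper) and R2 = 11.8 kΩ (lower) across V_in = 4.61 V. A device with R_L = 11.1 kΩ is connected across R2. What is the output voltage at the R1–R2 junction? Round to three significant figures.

V_out ≈ 3.64 V

R2 ‖ R_L = (11.8 × 11.1)/(11.8 + 11.1) = 5.720 kΩ.
Voltage divider with the loaded lower leg: V_out = 4.61 × 5.720/(1.53 + 5.720) = 4.61 × 0.7890 = 3.637 V.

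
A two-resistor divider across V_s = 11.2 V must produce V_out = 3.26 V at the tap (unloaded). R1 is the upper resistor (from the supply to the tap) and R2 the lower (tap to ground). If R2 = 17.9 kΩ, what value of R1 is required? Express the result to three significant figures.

R1 ≈ 43.6 kΩ

Required fraction k = V_out/V_s = 0.2911.
So R1 = R2 · (V_s/V_out − 1) = 17.9 × (11.2/3.26 − 1) = 17.9 × 2.436 = 43.60 kΩ.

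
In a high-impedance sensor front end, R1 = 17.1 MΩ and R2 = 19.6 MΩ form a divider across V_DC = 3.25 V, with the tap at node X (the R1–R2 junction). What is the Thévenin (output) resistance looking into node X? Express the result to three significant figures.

R_th ≈ 9.13 MΩ

With V_DC suppressed (replaced by a short), R_th = R1 ‖ R2 = (17.10 × 19.6)/(17.10 + 19.6) = 9.132 MΩ.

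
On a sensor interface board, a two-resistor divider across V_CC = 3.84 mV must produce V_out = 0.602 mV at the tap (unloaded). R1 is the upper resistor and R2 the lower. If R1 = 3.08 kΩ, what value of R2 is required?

R2 ≈ 0.573 kΩ

V_out/V_CC = R2/(R1+R2) = 0.1568.
R2 = R1 · 0.1568/(1 − 0.1568) = 0.5726 kΩ.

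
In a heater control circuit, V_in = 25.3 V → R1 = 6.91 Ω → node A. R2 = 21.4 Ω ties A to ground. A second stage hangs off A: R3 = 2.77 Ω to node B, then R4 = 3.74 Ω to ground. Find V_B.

V_B ≈ 6.10 V

Node A sees R2 in parallel with the series input of stage 2, R3 + R4 = 6.510 Ω.
R2 ‖ (R3+R4) = 4.992 Ω.
First divider: V_A = V_in · 4.992/(6.91 + 4.992) = 10.61 V.
Then the unloaded second divider: V_B = V_A × R4/(R3+R4) = 10.61 × 0.5745 = 6.096 V.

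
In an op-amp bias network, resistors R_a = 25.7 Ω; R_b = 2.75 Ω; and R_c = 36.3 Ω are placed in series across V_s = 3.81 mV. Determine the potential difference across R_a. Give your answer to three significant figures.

V ≈ 1.51 mV

Total series resistance ΣR = 25.7 + 2.75 + 36.3 = 64.75 Ω.
V = V_s · R/ΣR = 3.81 × 0.3969 = 1.512 mV.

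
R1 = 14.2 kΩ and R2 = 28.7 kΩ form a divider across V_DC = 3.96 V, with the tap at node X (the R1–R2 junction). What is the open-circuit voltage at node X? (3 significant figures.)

V_th ≈ 2.65 V

V_th is the unloaded tap voltage: V_DC · R2/(R1+R2) = 3.96 × 0.6690 = 2.649 V.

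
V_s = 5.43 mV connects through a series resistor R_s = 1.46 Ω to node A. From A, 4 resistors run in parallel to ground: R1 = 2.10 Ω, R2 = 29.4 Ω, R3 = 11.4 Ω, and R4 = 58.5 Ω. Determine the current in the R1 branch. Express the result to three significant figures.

I ≈ 1.36 mA

Equivalent of the parallel group: R_p = 1.626 Ω.
V_A = 5.43 × 1.626/3.086 = 2.861 mV.
I(R1) = V_A / R1 = 2.861/2.10 = 1.362 mA.
(Equivalently: I_total = 1.760 mA, then current-divider fraction G_k/ΣG = 0.7743.)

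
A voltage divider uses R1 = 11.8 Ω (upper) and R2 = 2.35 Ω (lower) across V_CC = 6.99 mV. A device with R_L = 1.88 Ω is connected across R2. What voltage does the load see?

The load sits in parallel with R2, giving an effective lower resistance R2' = R2·R_L/(R2+R_L) = 1.044 Ω.
Now apply the divider: V_out = 6.99 × 0.08131 = 0.5684 mV.
(Unloaded it would be 1.16 mV; the load pulls it down.)

V_out ≈ 0.568 mV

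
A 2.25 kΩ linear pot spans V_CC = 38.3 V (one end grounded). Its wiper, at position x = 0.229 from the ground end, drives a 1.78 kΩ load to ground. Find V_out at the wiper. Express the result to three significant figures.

Lower segment x·R_p = 0.5152 kΩ; upper segment (1−x)·R_p = 1.735 kΩ.
(x·R_p) ‖ R_L = 0.3996 kΩ.
V_out = 38.3 × 0.3996/(1.735 + 0.3996) = 7.170 V.

V_out ≈ 7.17 V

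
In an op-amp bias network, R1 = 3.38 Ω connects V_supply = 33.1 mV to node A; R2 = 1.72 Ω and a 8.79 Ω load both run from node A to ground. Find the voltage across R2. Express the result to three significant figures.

First combine the lower leg with the load: R2 ‖ R_L = 1.439 Ω.
Then V_out = V_supply · R2'/(R1 + R2') = 33.1 × 1.439/4.819 = 9.882 mV.

V_out ≈ 9.88 mV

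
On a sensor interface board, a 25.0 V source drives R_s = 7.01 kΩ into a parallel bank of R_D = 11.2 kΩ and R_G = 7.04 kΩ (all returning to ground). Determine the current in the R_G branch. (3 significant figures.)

I ≈ 1.35 mA

Parallel bank: R_p = 1/(1/11.2 + 1/7.04) = 4.323 kΩ.
Node voltage V_A = V_CC · R_p/(R_s + R_p) = 25.0 × 0.3814 = 9.536 V.
Branch current I = V_A/R_G = 9.536/7.04 = 1.355 mA.
(Check via current divider: I_total = 2.206 mA; share G_k/ΣG = 0.6140 → same result.)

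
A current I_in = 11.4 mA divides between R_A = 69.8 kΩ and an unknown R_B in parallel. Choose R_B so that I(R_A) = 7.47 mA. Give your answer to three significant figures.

In a two-way split, I_A/I_in = R_B/(R_A + R_B).
With f = 0.6553, R_B = R_A · f/(1−f) = 69.8 × 1.901 = 132.7 kΩ.

R_B ≈ 133 kΩ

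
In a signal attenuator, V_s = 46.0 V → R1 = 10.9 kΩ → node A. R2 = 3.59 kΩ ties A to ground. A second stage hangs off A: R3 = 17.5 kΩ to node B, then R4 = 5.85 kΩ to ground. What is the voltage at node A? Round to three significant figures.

V_A ≈ 10.2 V

Looking into the second stage from A: R3 + R4 = 23.35 kΩ appears in parallel with R2.
Effective lower resistance at A: R2 ‖ 23.35 = 3.112 kΩ.
So V_A = 46.0 × 0.2221 = 10.22 V.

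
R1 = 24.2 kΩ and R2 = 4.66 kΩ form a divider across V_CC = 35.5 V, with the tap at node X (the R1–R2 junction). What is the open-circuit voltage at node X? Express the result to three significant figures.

V_th ≈ 5.73 V

Open-circuit (no load on X): V_th = V_CC · R2/(R1 + R2) = 35.5 × 4.66/(24.20 + 4.66) = 5.732 V.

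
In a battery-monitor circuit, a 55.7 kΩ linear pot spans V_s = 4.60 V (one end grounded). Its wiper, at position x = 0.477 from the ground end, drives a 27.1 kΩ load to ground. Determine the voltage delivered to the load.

V_out ≈ 1.45 V

Lower segment x·R_p = 26.57 kΩ; upper segment (1−x)·R_p = 29.13 kΩ.
R_L loads the lower segment: effective lower R = 13.42 kΩ.
Then V_out = V_s · 13.42/(29.13 + 13.42) = 1.450 V.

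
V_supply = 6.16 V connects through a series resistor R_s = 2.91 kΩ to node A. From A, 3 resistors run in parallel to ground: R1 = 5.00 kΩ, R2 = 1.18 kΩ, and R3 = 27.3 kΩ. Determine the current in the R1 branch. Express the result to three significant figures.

Parallel bank: R_p = 1/(1/5.00 + 1/1.18 + 1/27.3) = 0.9224 kΩ.
V_A by voltage divider: V_A = 6.16 × 0.9224/(2.91 + 0.9224) = 1.483 V.
I(R1) = V_A / R1 = 1.483/5.00 = 0.2965 mA.

I ≈ 0.297 mA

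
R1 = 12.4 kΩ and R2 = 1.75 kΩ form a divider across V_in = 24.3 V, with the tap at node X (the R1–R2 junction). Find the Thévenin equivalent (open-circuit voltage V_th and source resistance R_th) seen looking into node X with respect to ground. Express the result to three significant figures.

With X open, the divider is unloaded: V_th = 24.3 × 1.75/14.15 = 3.005 V.
Looking into X with the source shorted: R_th = R1·R2/(R1+R2) = 12.40 × 1.75/14.15 = 1.534 kΩ.

V_th ≈ 3.01 V, R_th ≈ 1.53 kΩ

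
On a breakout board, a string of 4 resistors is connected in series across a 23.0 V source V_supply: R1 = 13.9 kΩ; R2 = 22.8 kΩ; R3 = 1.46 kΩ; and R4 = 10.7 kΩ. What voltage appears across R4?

V ≈ 5.04 V

ΣR = 13.9 + 22.8 + 1.46 + 10.7 = 48.86 kΩ.
By the voltage-divider rule, V = 23.0 × 10.70/48.86 = 5.037 V.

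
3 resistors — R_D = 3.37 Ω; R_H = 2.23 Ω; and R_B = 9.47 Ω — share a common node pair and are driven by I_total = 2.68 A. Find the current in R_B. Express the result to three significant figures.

I ≈ 0.333 A

Total conductance ΣG = 1/3.37 + 1/2.23 + 1/9.47 = 0.8508 (units of 1/Ω).
Current divider: I(R_B) = I_total · G_k/ΣG = 2.68 × (0.1056/0.8508) = 2.68 × 0.1241 = 0.3326 A.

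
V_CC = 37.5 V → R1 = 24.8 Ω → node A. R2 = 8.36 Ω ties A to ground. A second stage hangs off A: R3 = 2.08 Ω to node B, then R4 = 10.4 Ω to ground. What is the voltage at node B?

V_B ≈ 5.25 V

Node A sees R2 in parallel with the series input of stage 2, R3 + R4 = 12.48 Ω.
R2 ‖ (R3+R4) = 5.006 Ω.
First divider: V_A = V_CC · 5.006/(24.8 + 5.006) = 6.299 V.
V_B = V_A × 0.8333 = 5.249 V.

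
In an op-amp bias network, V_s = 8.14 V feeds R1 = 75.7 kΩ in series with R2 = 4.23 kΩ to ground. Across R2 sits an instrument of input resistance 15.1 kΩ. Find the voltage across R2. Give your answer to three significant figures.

The load sits in parallel with R2, giving an effective lower resistance R2' = R2·R_L/(R2+R_L) = 3.304 kΩ.
Then V_out = V_s · R2'/(R1 + R2') = 8.14 × 3.304/79.00 = 0.3405 V.

V_out ≈ 0.340 V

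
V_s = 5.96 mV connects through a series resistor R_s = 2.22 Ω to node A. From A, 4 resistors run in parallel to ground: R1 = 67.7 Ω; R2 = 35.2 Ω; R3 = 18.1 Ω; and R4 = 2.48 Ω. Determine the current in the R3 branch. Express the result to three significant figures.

Equivalent of the parallel group: R_p = 1.993 Ω.
V_A = 5.96 × 1.993/4.213 = 2.820 mV.
I(R3) = V_A / R3 = 2.820/18.1 = 0.1558 mA.

I ≈ 0.156 mA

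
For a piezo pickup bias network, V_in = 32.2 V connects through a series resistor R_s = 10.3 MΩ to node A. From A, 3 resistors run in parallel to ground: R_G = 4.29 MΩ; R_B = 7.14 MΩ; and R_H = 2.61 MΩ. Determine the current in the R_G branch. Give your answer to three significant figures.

I ≈ 0.854 µA

Equivalent of the parallel group: R_p = 1.322 MΩ.
Node voltage V_A = V_in · R_p/(R_s + R_p) = 32.2 × 0.1138 = 3.663 V.
I(R_G) = V_A / R_G = 3.663/4.29 = 0.8539 µA.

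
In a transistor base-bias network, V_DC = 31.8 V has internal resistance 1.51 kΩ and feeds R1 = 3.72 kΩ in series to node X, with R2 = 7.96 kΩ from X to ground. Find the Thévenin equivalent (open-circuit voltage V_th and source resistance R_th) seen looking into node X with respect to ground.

R1' = 1.51 + 3.72 = 5.230 kΩ (source resistance + R1).
With X open, the divider is unloaded: V_th = 31.8 × 7.96/13.19 = 19.19 V.
Zeroing V_DC shorts the top of R1' to ground, so R_th = R1' ‖ R2 = 3.156 kΩ.

V_th ≈ 19.2 V, R_th ≈ 3.16 kΩ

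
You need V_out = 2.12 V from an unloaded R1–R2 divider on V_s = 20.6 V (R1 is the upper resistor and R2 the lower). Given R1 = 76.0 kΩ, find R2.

R2 ≈ 8.72 kΩ

The divider ratio is R2/(R1+R2) = 2.12/20.6 = 0.1029.
Rearranging, R2 = R1·k/(1−k) = 76.0 × 0.1147 = 8.719 kΩ.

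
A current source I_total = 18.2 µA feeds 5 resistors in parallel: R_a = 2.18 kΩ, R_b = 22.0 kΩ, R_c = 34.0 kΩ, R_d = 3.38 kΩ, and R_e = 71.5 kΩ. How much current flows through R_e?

ΣG = 1/2.18 + 1/22.0 + 1/34.0 + 1/3.38 + 1/71.5 = 0.8434.
Current divider: I(R_e) = I_total · G_k/ΣG = 18.2 × (0.01399/0.8434) = 18.2 × 0.01658 = 0.3018 µA.

I ≈ 0.302 µA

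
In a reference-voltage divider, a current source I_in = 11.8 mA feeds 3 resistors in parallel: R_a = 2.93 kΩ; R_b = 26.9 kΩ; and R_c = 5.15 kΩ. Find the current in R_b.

I ≈ 0.766 mA

Conductances: ΣG = 1/2.93 + 1/26.9 + 1/5.15 = 0.5726 (1/kΩ).
By the current-divider rule, I = I_in · G_k/ΣG = 11.8 × 0.06492 = 0.7660 mA.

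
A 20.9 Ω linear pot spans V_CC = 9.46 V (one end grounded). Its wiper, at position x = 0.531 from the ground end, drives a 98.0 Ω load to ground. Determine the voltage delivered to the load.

V_out ≈ 4.77 V

Split the track: R_lower = x·R_p = 11.10 Ω, R_upper = (1−x)·R_p = 9.802 Ω.
(x·R_p) ‖ R_L = 9.969 Ω.
Then V_out = V_CC · 9.969/(9.802 + 9.969) = 4.770 V.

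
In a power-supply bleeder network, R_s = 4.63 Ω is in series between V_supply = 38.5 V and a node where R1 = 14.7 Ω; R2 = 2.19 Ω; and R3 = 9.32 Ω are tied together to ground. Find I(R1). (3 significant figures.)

I ≈ 0.667 A

Equivalent of the parallel group: R_p = 1.582 Ω.
V_A by voltage divider: V_A = 38.5 × 1.582/(4.63 + 1.582) = 9.807 V.
I(R1) = V_A / R1 = 9.807/14.7 = 0.6671 A.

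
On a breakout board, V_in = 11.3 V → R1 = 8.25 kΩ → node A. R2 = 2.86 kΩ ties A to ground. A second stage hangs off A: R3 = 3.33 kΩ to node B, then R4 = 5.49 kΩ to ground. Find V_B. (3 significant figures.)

V_B ≈ 1.46 V

Node A sees R2 in parallel with the series input of stage 2, R3 + R4 = 8.820 kΩ.
R2 ‖ (R3+R4) = 2.160 kΩ.
So V_A = 11.3 × 0.2075 = 2.344 V.
V_B = V_A × 0.6224 = 1.459 V.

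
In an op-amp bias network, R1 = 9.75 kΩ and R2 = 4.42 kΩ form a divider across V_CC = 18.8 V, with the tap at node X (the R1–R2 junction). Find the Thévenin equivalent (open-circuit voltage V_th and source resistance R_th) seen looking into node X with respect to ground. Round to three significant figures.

Open-circuit (no load on X): V_th = V_CC · R2/(R1 + R2) = 18.8 × 4.42/(9.750 + 4.42) = 5.864 V.
Zeroing V_CC shorts the top of R1 to ground, so R_th = R1 ‖ R2 = 3.041 kΩ.

V_th ≈ 5.86 V, R_th ≈ 3.04 kΩ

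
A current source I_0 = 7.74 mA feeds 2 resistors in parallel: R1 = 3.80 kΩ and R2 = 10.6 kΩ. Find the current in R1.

I ≈ 5.70 mA

Two-branch current divider: I_k = I_0 · R_other/(R_1 + R_2).
I(R1) = 7.74 × 10.6/(3.80 + 10.6) = 7.74 × 0.7361 = 5.697 mA.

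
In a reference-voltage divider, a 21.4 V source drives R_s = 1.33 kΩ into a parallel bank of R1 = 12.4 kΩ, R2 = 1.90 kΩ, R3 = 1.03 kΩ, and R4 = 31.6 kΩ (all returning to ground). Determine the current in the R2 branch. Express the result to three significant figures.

I ≈ 3.59 mA

Combine the parallel branches: R_p = (1/12.4 + 1/1.90 + 1/1.03 + 1/31.6)⁻¹ = 0.6213 kΩ.
V_A by voltage divider: V_A = 21.4 × 0.6213/(1.33 + 0.6213) = 6.814 V.
Branch current I = V_A/R2 = 6.814/1.90 = 3.586 mA.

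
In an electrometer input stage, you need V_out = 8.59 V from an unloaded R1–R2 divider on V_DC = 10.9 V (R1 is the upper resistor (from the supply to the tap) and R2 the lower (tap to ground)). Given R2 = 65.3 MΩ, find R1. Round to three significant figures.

The divider ratio is R2/(R1+R2) = 8.59/10.9 = 0.7881.
So R1 = R2 · (V_DC/V_out − 1) = 65.3 × (10.9/8.59 − 1) = 65.3 × 0.2689 = 17.56 MΩ.

R1 ≈ 17.6 MΩ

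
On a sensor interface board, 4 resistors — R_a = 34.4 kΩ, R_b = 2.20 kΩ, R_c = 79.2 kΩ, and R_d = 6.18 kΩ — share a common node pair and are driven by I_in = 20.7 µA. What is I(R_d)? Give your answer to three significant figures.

ΣG = 1/34.4 + 1/2.20 + 1/79.2 + 1/6.18 = 0.6581.
R_d takes the fraction G_k/ΣG = 0.1618/0.6581 = 0.2459, so I = 20.7 × 0.2459 = 5.090 µA.

I ≈ 5.09 µA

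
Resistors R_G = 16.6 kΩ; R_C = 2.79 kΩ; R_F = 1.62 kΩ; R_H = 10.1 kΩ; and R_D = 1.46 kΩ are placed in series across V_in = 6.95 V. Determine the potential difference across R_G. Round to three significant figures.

V ≈ 3.54 V

ΣR = 16.6 + 2.79 + 1.62 + 10.1 + 1.46 = 32.57 kΩ.
V = V_in · R/ΣR = 6.95 × 0.5097 = 3.542 V.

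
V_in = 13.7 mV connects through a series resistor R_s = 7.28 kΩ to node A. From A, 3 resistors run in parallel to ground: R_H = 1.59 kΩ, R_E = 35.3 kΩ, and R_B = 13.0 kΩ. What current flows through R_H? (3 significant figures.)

I ≈ 1.36 µA

Equivalent of the parallel group: R_p = 1.362 kΩ.
V_A by voltage divider: V_A = 13.7 × 1.362/(7.28 + 1.362) = 2.159 mV.
Branch current I = V_A/R_H = 2.159/1.59 = 1.358 µA.
(Equivalently: I_total = 1.585 µA, then current-divider fraction G_k/ΣG = 0.8566.)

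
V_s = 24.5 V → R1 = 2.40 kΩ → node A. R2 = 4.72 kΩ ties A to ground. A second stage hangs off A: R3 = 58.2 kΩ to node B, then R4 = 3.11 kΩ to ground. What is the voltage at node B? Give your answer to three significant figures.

V_B ≈ 0.803 V

The second stage (R3 + R4 = 61.31 kΩ) loads node A in parallel with R2.
Effective lower resistance at A: R2 ‖ 61.31 = 4.383 kΩ.
So V_A = 24.5 × 0.6462 = 15.83 V.
V_B = V_A × 0.05073 = 0.8030 V.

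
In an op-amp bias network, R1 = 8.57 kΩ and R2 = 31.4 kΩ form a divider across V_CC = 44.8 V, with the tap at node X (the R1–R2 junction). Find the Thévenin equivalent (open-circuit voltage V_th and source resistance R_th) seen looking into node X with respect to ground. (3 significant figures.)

Open-circuit (no load on X): V_th = V_CC · R2/(R1 + R2) = 44.8 × 31.4/(8.570 + 31.4) = 35.19 V.
Zeroing V_CC shorts the top of R1 to ground, so R_th = R1 ‖ R2 = 6.732 kΩ.

V_th ≈ 35.2 V, R_th ≈ 6.73 kΩ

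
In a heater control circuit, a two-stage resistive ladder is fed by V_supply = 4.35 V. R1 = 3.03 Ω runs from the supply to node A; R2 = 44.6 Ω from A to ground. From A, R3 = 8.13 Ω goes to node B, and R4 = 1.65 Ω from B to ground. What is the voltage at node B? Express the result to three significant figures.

V_B ≈ 0.533 V

The second stage (R3 + R4 = 9.780 Ω) loads node A in parallel with R2.
Effective lower resistance at A: R2 ‖ 9.780 = 8.021 Ω.
V_A = 4.35 × 8.021/(3.03 + 8.021) = 3.157 V.
Stage 2 is unloaded, so V_B = V_A · R4/(R3+R4) = 3.157 × 1.65/9.780 = 0.5327 V.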